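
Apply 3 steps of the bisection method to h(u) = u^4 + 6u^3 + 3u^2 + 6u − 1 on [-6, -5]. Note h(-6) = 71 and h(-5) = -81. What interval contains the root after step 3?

m = -5.5, h(m) = -26.4375 (−); new bracket [-6, -5.5]
m = -5.75, h(m) = 16.160156 (+); new bracket [-5.75, -5.5]
m = -5.625, h(m) = -6.570068 (−); new bracket [-5.75, -5.625]

[-5.75, -5.625]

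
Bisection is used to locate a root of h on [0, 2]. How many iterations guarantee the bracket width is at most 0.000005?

19

Width after n steps is 2/2^n. Need 2^n ≥ 2/0.000005 = 400000.
2^18 = 262144 < 400000 ≤ 2^19 = 524288, so n = 19.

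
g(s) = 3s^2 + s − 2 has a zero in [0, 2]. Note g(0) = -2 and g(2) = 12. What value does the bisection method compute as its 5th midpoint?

g(1) = 2 > 0, so the root lies in [0, 1]
g(0.5) = -0.75 < 0, so the root lies in [0.5, 1]
g(0.75) = 0.4375 > 0, so the root lies in [0.5, 0.75]
g(0.625) = -0.2031 < 0, so the root lies in [0.625, 0.75]
g(0.6875) = 0.1055 > 0, so the root lies in [0.625, 0.6875]

0.6875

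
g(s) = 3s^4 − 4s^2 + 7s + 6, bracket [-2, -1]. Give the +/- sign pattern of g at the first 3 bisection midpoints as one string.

midpoint -1.5: g = 1.6875 > 0 → [-1.5, -1]
midpoint -1.25: g = -1.675781 < 0 → [-1.5, -1.25]
midpoint -1.375: g = -0.464111 < 0 → [-1.5, -1.375]

+--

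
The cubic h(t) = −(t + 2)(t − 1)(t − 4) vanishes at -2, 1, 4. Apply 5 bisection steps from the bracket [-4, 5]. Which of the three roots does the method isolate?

-2

midpoint 0.5: h = -4.375 < 0 → [-4, 0.5]
midpoint -1.75: h = -3.953125 < 0 → [-4, -1.75]
midpoint -2.875: h = 23.310547 > 0 → [-2.875, -1.75]
midpoint -2.3125: h = 6.5344 > 0 → [-2.3125, -1.75]
midpoint -2.03125: h = 0.5713 > 0 → [-2.03125, -1.75]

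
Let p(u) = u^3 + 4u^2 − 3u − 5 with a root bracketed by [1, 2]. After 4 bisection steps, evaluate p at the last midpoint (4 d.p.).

0.2141

m = 1.5, p(m) = 2.875 (+); new bracket [1, 1.5]
m = 1.25, p(m) = -0.546875 (−); new bracket [1.25, 1.5]
m = 1.375, p(m) = 1.037109 (+); new bracket [1.25, 1.375]
m = 1.3125, p(m) = 0.2141 (+); new bracket [1.25, 1.3125]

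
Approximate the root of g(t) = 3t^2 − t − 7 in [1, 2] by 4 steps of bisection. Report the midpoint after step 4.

1.6875

midpoint 1.5: g = -1.75 < 0 → [1.5, 2]
midpoint 1.75: g = 0.4375 > 0 → [1.5, 1.75]
midpoint 1.625: g = -0.703125 < 0 → [1.625, 1.75]
midpoint 1.6875: g = -0.1445 < 0 → [1.6875, 1.75]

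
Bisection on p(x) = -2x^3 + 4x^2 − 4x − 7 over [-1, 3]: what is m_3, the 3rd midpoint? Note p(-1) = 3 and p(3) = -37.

-0.5

midpoint 1: p = -9 < 0 → [-1, 1]
midpoint 0: p = -7 < 0 → [-1, 0]
midpoint -0.5: p = -3.75 < 0 → [-1, -0.5]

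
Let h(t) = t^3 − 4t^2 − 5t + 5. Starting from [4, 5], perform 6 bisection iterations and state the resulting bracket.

[4.8125, 4.828125]

h(4.5) = -7.375 < 0, so the root lies in [4.5, 5]
h(4.75) = -1.828125 < 0, so the root lies in [4.75, 5]
h(4.875) = 1.419922 > 0, so the root lies in [4.75, 4.875]
h(4.8125) = -0.2449 < 0, so the root lies in [4.8125, 4.875]
h(4.84375) = 0.5772 > 0, so the root lies in [4.8125, 4.84375]
h(4.828125) = 0.1636 > 0, so the root lies in [4.8125, 4.828125]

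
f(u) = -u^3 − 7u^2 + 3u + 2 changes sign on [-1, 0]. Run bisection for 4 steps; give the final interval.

f(-0.5) = -1.125 < 0, so the root lies in [-0.5, 0]
f(-0.25) = 0.828125 > 0, so the root lies in [-0.5, -0.25]
f(-0.375) = -0.056641 < 0, so the root lies in [-0.375, -0.25]
f(-0.3125) = 0.4094 > 0, so the root lies in [-0.375, -0.3125]

[-0.375, -0.3125]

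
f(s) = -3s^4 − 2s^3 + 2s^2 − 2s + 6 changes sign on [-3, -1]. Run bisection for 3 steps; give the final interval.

[-1.75, -1.5]

f(-2) = -14 < 0, so the root lies in [-2, -1]
f(-1.5) = 5.0625 > 0, so the root lies in [-2, -1.5]
f(-1.75) = -1.792969 < 0, so the root lies in [-1.75, -1.5]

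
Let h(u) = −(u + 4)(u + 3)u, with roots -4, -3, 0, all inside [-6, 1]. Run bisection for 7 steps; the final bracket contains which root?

u = -2.5 gives h = 1.875, positive; keep [-2.5, 1]
u = -0.75 gives h = 5.484375, positive; keep [-0.75, 1]
u = 0.125 gives h = -1.611328, negative; keep [-0.75, 0.125]
u = -0.3125 gives h = 3.0969, positive; keep [-0.3125, 0.125]
u = -0.09375 gives h = 1.0643, positive; keep [-0.09375, 0.125]
u = 0.015625 gives h = -0.1892, negative; keep [-0.09375, 0.015625]
u = -0.0390625 gives h = 0.4581, positive; keep [-0.0390625, 0.015625]

0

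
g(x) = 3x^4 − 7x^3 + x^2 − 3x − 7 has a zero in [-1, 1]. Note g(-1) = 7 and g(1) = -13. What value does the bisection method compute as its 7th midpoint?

x = 0 gives g = -7, negative; keep [-1, 0]
x = -0.5 gives g = -4.1875, negative; keep [-1, -0.5]
x = -0.75 gives g = -0.285156, negative; keep [-1, -0.75]
x = -0.875 gives g = 2.8386, positive; keep [-0.875, -0.75]
x = -0.8125 gives g = 1.1597, positive; keep [-0.8125, -0.75]
x = -0.78125 gives g = 0.4095, positive; keep [-0.78125, -0.75]
x = -0.765625 gives g = 0.0555, positive; keep [-0.765625, -0.75]

-0.765625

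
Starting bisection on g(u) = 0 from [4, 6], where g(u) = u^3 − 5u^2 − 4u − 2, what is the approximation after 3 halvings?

5.75

m = 5, g(m) = -22 (−); new bracket [5, 6]
m = 5.5, g(m) = -8.875 (−); new bracket [5.5, 6]
m = 5.75, g(m) = -0.203125 (−); new bracket [5.75, 6]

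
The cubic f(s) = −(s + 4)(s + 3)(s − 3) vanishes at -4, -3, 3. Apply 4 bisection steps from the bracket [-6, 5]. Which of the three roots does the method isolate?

3

midpoint -0.5: f = 30.625 > 0 → [-0.5, 5]
midpoint 2.25: f = 24.609375 > 0 → [2.25, 5]
midpoint 3.625: f = -31.572266 < 0 → [2.25, 3.625]
midpoint 2.9375: f = 2.5745 > 0 → [2.9375, 3.625]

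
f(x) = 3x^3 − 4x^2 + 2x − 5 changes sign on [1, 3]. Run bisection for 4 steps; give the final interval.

[1.5, 1.625]

midpoint 2: f = 7 > 0 → [1, 2]
midpoint 1.5: f = -0.875 < 0 → [1.5, 2]
midpoint 1.75: f = 2.328125 > 0 → [1.5, 1.75]
midpoint 1.625: f = 0.5605 > 0 → [1.5, 1.625]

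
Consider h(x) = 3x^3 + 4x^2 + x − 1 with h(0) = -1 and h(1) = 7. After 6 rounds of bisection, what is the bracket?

[0.34375, 0.359375]

midpoint 0.5: h = 0.875 > 0 → [0, 0.5]
midpoint 0.25: h = -0.453125 < 0 → [0.25, 0.5]
midpoint 0.375: h = 0.095703 > 0 → [0.25, 0.375]
midpoint 0.3125: h = -0.2053 < 0 → [0.3125, 0.375]
midpoint 0.34375: h = -0.0617 < 0 → [0.34375, 0.375]
midpoint 0.359375: h = 0.0152 > 0 → [0.34375, 0.359375]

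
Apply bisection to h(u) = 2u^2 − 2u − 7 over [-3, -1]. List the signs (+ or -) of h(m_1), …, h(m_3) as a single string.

m = -2, h(m) = 5 (+); new bracket [-2, -1]
m = -1.5, h(m) = 0.5 (+); new bracket [-1.5, -1]
m = -1.25, h(m) = -1.375 (−); new bracket [-1.5, -1.25]

++-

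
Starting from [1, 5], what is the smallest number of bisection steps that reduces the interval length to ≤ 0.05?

Width after n steps is 4/2^n. Need 2^n ≥ 4/0.05 = 80.
2^6 = 64 < 80 ≤ 2^7 = 128, so n = 7.

7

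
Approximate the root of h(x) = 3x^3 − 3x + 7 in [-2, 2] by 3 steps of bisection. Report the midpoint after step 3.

m = 0, h(m) = 7 (+); new bracket [-2, 0]
m = -1, h(m) = 7 (+); new bracket [-2, -1]
m = -1.5, h(m) = 1.375 (+); new bracket [-2, -1.5]

-1.5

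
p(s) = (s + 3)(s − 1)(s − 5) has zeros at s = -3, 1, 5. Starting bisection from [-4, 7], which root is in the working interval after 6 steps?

5

s = 1.5 gives p = -7.875, negative; keep [1.5, 7]
s = 4.25 gives p = -17.671875, negative; keep [4.25, 7]
s = 5.625 gives p = 24.931641, positive; keep [4.25, 5.625]
s = 4.9375 gives p = -1.9534, negative; keep [4.9375, 5.625]
s = 5.28125 gives p = 9.9715, positive; keep [4.9375, 5.28125]
s = 5.109375 gives p = 3.6449, positive; keep [4.9375, 5.109375]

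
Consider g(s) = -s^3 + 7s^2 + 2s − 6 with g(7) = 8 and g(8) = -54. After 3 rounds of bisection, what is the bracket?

midpoint 7.5: g = -19.125 < 0 → [7, 7.5]
midpoint 7.25: g = -4.640625 < 0 → [7, 7.25]
midpoint 7.125: g = 1.904297 > 0 → [7.125, 7.25]

[7.125, 7.25]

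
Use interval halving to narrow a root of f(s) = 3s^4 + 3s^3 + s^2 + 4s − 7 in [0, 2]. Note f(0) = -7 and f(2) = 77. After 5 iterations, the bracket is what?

f(1) = 4 > 0, so the root lies in [0, 1]
f(0.5) = -4.1875 < 0, so the root lies in [0.5, 1]
f(0.75) = -1.222656 < 0, so the root lies in [0.75, 1]
f(0.875) = 1.0339 > 0, so the root lies in [0.75, 0.875]
f(0.8125) = -0.1733 < 0, so the root lies in [0.8125, 0.875]

[0.8125, 0.875]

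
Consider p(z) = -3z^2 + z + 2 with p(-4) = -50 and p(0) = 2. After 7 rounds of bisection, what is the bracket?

[-0.6875, -0.65625]

m = -2, p(m) = -12 (−); new bracket [-2, 0]
m = -1, p(m) = -2 (−); new bracket [-1, 0]
m = -0.5, p(m) = 0.75 (+); new bracket [-1, -0.5]
m = -0.75, p(m) = -0.4375 (−); new bracket [-0.75, -0.5]
m = -0.625, p(m) = 0.2031 (+); new bracket [-0.75, -0.625]
m = -0.6875, p(m) = -0.1055 (−); new bracket [-0.6875, -0.625]
m = -0.65625, p(m) = 0.0518 (+); new bracket [-0.6875, -0.65625]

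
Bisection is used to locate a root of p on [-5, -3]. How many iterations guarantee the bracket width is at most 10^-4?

Width after n steps is 2/2^n. Need 2^n ≥ 2/10^-4 = 20000.
2^14 = 16384 < 20000 ≤ 2^15 = 32768, so n = 15.

15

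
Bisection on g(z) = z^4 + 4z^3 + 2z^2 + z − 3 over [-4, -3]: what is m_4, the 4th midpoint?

midpoint -3.5: g = -3.4375 < 0 → [-4, -3.5]
midpoint -3.75: g = 8.191406 > 0 → [-3.75, -3.5]
midpoint -3.625: g = 1.793213 > 0 → [-3.625, -3.5]
midpoint -3.5625: g = -0.9604 < 0 → [-3.625, -3.5625]

-3.5625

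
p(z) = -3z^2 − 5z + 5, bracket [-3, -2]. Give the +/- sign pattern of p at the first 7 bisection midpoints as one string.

-+-++++

midpoint -2.5: p = -1.25 < 0 → [-2.5, -2]
midpoint -2.25: p = 1.0625 > 0 → [-2.5, -2.25]
midpoint -2.375: p = -0.046875 < 0 → [-2.375, -2.25]
midpoint -2.3125: p = 0.5195 > 0 → [-2.375, -2.3125]
midpoint -2.34375: p = 0.2393 > 0 → [-2.375, -2.34375]
midpoint -2.359375: p = 0.0969 > 0 → [-2.375, -2.359375]
midpoint -2.3671875: p = 0.0252 > 0 → [-2.375, -2.3671875]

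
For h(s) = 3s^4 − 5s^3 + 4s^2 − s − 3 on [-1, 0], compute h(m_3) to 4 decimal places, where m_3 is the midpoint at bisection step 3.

m = -0.5, h(m) = -0.6875 (−); new bracket [-1, -0.5]
m = -0.75, h(m) = 3.058594 (+); new bracket [-0.75, -0.5]
m = -0.625, h(m) = 0.865967 (+); new bracket [-0.625, -0.5]

0.8660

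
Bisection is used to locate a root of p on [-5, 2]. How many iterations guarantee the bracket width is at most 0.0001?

17

Width after n steps is 7/2^n. Need 2^n ≥ 7/0.0001 = 70000.
2^16 = 65536 < 70000 ≤ 2^17 = 131072, so n = 17.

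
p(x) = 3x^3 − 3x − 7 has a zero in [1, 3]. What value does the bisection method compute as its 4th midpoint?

1.625

m = 2, p(m) = 11 (+); new bracket [1, 2]
m = 1.5, p(m) = -1.375 (−); new bracket [1.5, 2]
m = 1.75, p(m) = 3.828125 (+); new bracket [1.5, 1.75]
m = 1.625, p(m) = 0.998 (+); new bracket [1.5, 1.625]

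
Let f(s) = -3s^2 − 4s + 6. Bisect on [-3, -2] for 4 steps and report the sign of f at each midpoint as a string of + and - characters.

--++

f(-2.5) = -2.75 < 0, so the root lies in [-2.5, -2]
f(-2.25) = -0.1875 < 0, so the root lies in [-2.25, -2]
f(-2.125) = 0.953125 > 0, so the root lies in [-2.25, -2.125]
f(-2.1875) = 0.3945 > 0, so the root lies in [-2.25, -2.1875]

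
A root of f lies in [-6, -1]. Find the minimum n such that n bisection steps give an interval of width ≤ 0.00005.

Width after n steps is 5/2^n. Need 2^n ≥ 5/0.00005 = 100000.
2^16 = 65536 < 100000 ≤ 2^17 = 131072, so n = 17.

17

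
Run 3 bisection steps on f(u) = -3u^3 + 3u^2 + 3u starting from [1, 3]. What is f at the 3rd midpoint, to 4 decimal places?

-1.6406

f(2) = -6 < 0, so the root lies in [1, 2]
f(1.5) = 1.125 > 0, so the root lies in [1.5, 2]
f(1.75) = -1.640625 < 0, so the root lies in [1.5, 1.75]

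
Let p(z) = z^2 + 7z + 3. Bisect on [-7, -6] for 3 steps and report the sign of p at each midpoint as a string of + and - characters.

midpoint -6.5: p = -0.25 < 0 → [-7, -6.5]
midpoint -6.75: p = 1.3125 > 0 → [-6.75, -6.5]
midpoint -6.625: p = 0.515625 > 0 → [-6.625, -6.5]

-++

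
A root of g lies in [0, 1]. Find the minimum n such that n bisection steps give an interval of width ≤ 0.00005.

15

Width after n steps is 1/2^n. Need 2^n ≥ 1/0.00005 = 20000.
2^14 = 16384 < 20000 ≤ 2^15 = 32768, so n = 15.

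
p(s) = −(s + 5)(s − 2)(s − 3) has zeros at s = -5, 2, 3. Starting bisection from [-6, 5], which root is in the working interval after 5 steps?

-5

m = -0.5, p(m) = -39.375 (−); new bracket [-6, -0.5]
m = -3.25, p(m) = -57.421875 (−); new bracket [-6, -3.25]
m = -4.625, p(m) = -18.943359 (−); new bracket [-6, -4.625]
m = -5.3125, p(m) = 18.9954 (+); new bracket [-5.3125, -4.625]
m = -4.96875, p(m) = -1.7354 (−); new bracket [-5.3125, -4.96875]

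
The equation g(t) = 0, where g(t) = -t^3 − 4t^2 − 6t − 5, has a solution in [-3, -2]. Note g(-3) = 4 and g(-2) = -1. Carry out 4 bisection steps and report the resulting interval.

t = -2.5 gives g = 0.625, positive; keep [-2.5, -2]
t = -2.25 gives g = -0.359375, negative; keep [-2.5, -2.25]
t = -2.375 gives g = 0.083984, positive; keep [-2.375, -2.25]
t = -2.3125 gives g = -0.1492, negative; keep [-2.375, -2.3125]

[-2.375, -2.3125]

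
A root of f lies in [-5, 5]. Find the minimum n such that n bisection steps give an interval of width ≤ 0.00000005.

Width after n steps is 10/2^n. Need 2^n ≥ 10/0.00000005 = 200000000.
2^27 = 134217728 < 200000000 ≤ 2^28 = 268435456, so n = 28.

28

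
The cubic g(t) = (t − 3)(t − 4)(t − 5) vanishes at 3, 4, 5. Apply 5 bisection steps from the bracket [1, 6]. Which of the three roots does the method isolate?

3

midpoint 3.5: g = 0.375 > 0 → [1, 3.5]
midpoint 2.25: g = -3.609375 < 0 → [2.25, 3.5]
midpoint 2.875: g = -0.298828 < 0 → [2.875, 3.5]
midpoint 3.1875: g = 0.2761 > 0 → [2.875, 3.1875]
midpoint 3.03125: g = 0.0596 > 0 → [2.875, 3.03125]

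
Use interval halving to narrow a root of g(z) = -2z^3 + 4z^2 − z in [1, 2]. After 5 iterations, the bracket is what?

[1.6875, 1.71875]

m = 1.5, g(m) = 0.75 (+); new bracket [1.5, 2]
m = 1.75, g(m) = -0.21875 (−); new bracket [1.5, 1.75]
m = 1.625, g(m) = 0.355469 (+); new bracket [1.625, 1.75]
m = 1.6875, g(m) = 0.0923 (+); new bracket [1.6875, 1.75]
m = 1.71875, g(m) = -0.0571 (−); new bracket [1.6875, 1.71875]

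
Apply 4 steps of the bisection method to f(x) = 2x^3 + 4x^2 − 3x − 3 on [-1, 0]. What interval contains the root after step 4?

midpoint -0.5: f = -0.75 < 0 → [-1, -0.5]
midpoint -0.75: f = 0.65625 > 0 → [-0.75, -0.5]
midpoint -0.625: f = -0.050781 < 0 → [-0.75, -0.625]
midpoint -0.6875: f = 0.3032 > 0 → [-0.6875, -0.625]

[-0.6875, -0.625]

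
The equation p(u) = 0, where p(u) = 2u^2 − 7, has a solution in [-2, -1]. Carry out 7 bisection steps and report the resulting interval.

u = -1.5 gives p = -2.5, negative; keep [-2, -1.5]
u = -1.75 gives p = -0.875, negative; keep [-2, -1.75]
u = -1.875 gives p = 0.03125, positive; keep [-1.875, -1.75]
u = -1.8125 gives p = -0.4297, negative; keep [-1.875, -1.8125]
u = -1.84375 gives p = -0.2012, negative; keep [-1.875, -1.84375]
u = -1.859375 gives p = -0.0854, negative; keep [-1.875, -1.859375]
u = -1.8671875 gives p = -0.0272, negative; keep [-1.875, -1.8671875]

[-1.875, -1.8671875]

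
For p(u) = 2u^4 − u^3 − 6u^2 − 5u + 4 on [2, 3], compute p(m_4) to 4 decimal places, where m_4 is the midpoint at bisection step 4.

-0.3205

midpoint 2.5: p = 16.5 > 0 → [2, 2.5]
midpoint 2.25: p = 2.242188 > 0 → [2, 2.25]
midpoint 2.125: p = -2.532715 < 0 → [2.125, 2.25]
midpoint 2.1875: p = -0.3205 < 0 → [2.1875, 2.25]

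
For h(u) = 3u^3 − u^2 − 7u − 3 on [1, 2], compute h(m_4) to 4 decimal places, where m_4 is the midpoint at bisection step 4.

-1.1096

midpoint 1.5: h = -5.625 < 0 → [1.5, 2]
midpoint 1.75: h = -2.234375 < 0 → [1.75, 2]
midpoint 1.875: h = 0.134766 > 0 → [1.75, 1.875]
midpoint 1.8125: h = -1.1096 < 0 → [1.8125, 1.875]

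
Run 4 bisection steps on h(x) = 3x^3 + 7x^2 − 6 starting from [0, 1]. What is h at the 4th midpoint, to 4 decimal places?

0.2302

m = 0.5, h(m) = -3.875 (−); new bracket [0.5, 1]
m = 0.75, h(m) = -0.796875 (−); new bracket [0.75, 1]
m = 0.875, h(m) = 1.369141 (+); new bracket [0.75, 0.875]
m = 0.8125, h(m) = 0.2302 (+); new bracket [0.75, 0.8125]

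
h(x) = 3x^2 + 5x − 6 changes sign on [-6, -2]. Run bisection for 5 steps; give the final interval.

midpoint -4: h = 22 > 0 → [-4, -2]
midpoint -3: h = 6 > 0 → [-3, -2]
midpoint -2.5: h = 0.25 > 0 → [-2.5, -2]
midpoint -2.25: h = -2.0625 < 0 → [-2.5, -2.25]
midpoint -2.375: h = -0.9531 < 0 → [-2.5, -2.375]

[-2.5, -2.375]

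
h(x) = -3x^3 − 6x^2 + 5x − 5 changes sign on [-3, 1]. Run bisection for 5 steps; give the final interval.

h(-1) = -13 < 0, so the root lies in [-3, -1]
h(-2) = -15 < 0, so the root lies in [-3, -2]
h(-2.5) = -8.125 < 0, so the root lies in [-3, -2.5]
h(-2.75) = -1.7344 < 0, so the root lies in [-3, -2.75]
h(-2.875) = 2.3223 > 0, so the root lies in [-2.875, -2.75]

[-2.875, -2.75]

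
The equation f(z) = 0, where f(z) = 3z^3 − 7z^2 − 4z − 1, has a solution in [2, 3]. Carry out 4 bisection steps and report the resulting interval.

midpoint 2.5: f = -7.875 < 0 → [2.5, 3]
midpoint 2.75: f = -2.546875 < 0 → [2.75, 3]
midpoint 2.875: f = 0.931641 > 0 → [2.75, 2.875]
midpoint 2.8125: f = -0.8792 < 0 → [2.8125, 2.875]

[2.8125, 2.875]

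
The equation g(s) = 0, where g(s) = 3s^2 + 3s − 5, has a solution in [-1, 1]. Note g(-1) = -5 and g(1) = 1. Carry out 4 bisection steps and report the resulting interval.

[0.875, 1]

s = 0 gives g = -5, negative; keep [0, 1]
s = 0.5 gives g = -2.75, negative; keep [0.5, 1]
s = 0.75 gives g = -1.0625, negative; keep [0.75, 1]
s = 0.875 gives g = -0.0781, negative; keep [0.875, 1]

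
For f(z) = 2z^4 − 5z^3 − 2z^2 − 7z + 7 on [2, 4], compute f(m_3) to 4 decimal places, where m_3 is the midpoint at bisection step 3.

z = 3 gives f = -5, negative; keep [3, 4]
z = 3.5 gives f = 43.75, positive; keep [3, 3.5]
z = 3.25 gives f = 14.617188, positive; keep [3, 3.25]

14.6172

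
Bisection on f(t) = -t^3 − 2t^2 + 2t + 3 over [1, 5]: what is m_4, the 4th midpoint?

f(3) = -36 < 0, so the root lies in [1, 3]
f(2) = -9 < 0, so the root lies in [1, 2]
f(1.5) = -1.875 < 0, so the root lies in [1, 1.5]
f(1.25) = 0.4219 > 0, so the root lies in [1.25, 1.5]

1.25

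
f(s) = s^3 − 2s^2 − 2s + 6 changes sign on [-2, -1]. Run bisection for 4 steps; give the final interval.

[-1.625, -1.5625]

m = -1.5, f(m) = 1.125 (+); new bracket [-2, -1.5]
m = -1.75, f(m) = -1.984375 (−); new bracket [-1.75, -1.5]
m = -1.625, f(m) = -0.322266 (−); new bracket [-1.625, -1.5]
m = -1.5625, f(m) = 0.4275 (+); new bracket [-1.625, -1.5625]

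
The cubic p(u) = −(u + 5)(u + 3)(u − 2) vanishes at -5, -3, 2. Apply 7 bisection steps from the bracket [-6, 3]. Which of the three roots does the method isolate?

2

m = -1.5, p(m) = 18.375 (+); new bracket [-1.5, 3]
m = 0.75, p(m) = 26.953125 (+); new bracket [0.75, 3]
m = 1.875, p(m) = 4.189453 (+); new bracket [1.875, 3]
m = 2.4375, p(m) = -17.6931 (−); new bracket [1.875, 2.4375]
m = 2.15625, p(m) = -5.7655 (−); new bracket [1.875, 2.15625]
m = 2.015625, p(m) = -0.5498 (−); new bracket [1.875, 2.015625]
m = 1.9453125, p(m) = 1.8783 (+); new bracket [1.9453125, 2.015625]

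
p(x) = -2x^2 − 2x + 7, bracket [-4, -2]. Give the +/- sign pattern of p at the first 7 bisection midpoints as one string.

--++-++

p(-3) = -5 < 0, so the root lies in [-3, -2]
p(-2.5) = -0.5 < 0, so the root lies in [-2.5, -2]
p(-2.25) = 1.375 > 0, so the root lies in [-2.5, -2.25]
p(-2.375) = 0.4688 > 0, so the root lies in [-2.5, -2.375]
p(-2.4375) = -0.0078 < 0, so the root lies in [-2.4375, -2.375]
p(-2.40625) = 0.2324 > 0, so the root lies in [-2.4375, -2.40625]
p(-2.421875) = 0.1128 > 0, so the root lies in [-2.4375, -2.421875]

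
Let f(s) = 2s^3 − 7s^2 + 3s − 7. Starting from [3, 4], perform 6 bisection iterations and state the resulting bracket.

[3.359375, 3.375]

f(3.5) = 3.5 > 0, so the root lies in [3, 3.5]
f(3.25) = -2.53125 < 0, so the root lies in [3.25, 3.5]
f(3.375) = 0.277344 > 0, so the root lies in [3.25, 3.375]
f(3.3125) = -1.1772 < 0, so the root lies in [3.3125, 3.375]
f(3.34375) = -0.4627 < 0, so the root lies in [3.34375, 3.375]
f(3.359375) = -0.0959 < 0, so the root lies in [3.359375, 3.375]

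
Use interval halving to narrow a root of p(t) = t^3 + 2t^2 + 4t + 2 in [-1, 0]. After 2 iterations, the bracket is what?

[-0.75, -0.5]

m = -0.5, p(m) = 0.375 (+); new bracket [-1, -0.5]
m = -0.75, p(m) = -0.296875 (−); new bracket [-0.75, -0.5]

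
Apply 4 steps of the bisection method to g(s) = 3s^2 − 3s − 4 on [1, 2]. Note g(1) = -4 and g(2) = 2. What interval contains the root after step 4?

[1.75, 1.8125]

g(1.5) = -1.75 < 0, so the root lies in [1.5, 2]
g(1.75) = -0.0625 < 0, so the root lies in [1.75, 2]
g(1.875) = 0.921875 > 0, so the root lies in [1.75, 1.875]
g(1.8125) = 0.418 > 0, so the root lies in [1.75, 1.8125]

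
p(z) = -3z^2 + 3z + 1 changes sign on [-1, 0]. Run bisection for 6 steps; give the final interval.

z = -0.5 gives p = -1.25, negative; keep [-0.5, 0]
z = -0.25 gives p = 0.0625, positive; keep [-0.5, -0.25]
z = -0.375 gives p = -0.546875, negative; keep [-0.375, -0.25]
z = -0.3125 gives p = -0.2305, negative; keep [-0.3125, -0.25]
z = -0.28125 gives p = -0.0811, negative; keep [-0.28125, -0.25]
z = -0.265625 gives p = -0.0085, negative; keep [-0.265625, -0.25]

[-0.265625, -0.25]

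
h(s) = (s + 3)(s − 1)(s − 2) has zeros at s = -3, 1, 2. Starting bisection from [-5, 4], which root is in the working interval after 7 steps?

-3

midpoint -0.5: h = 9.375 > 0 → [-5, -0.5]
midpoint -2.75: h = 4.453125 > 0 → [-5, -2.75]
midpoint -3.875: h = -25.060547 < 0 → [-3.875, -2.75]
midpoint -3.3125: h = -7.1594 < 0 → [-3.3125, -2.75]
midpoint -3.03125: h = -0.6338 < 0 → [-3.03125, -2.75]
midpoint -2.890625: h = 2.0811 > 0 → [-3.03125, -2.890625]
midpoint -2.9609375: h = 0.7676 > 0 → [-3.03125, -2.9609375]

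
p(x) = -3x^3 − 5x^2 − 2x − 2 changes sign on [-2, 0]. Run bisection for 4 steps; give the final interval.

m = -1, p(m) = -2 (−); new bracket [-2, -1]
m = -1.5, p(m) = -0.125 (−); new bracket [-2, -1.5]
m = -1.75, p(m) = 2.265625 (+); new bracket [-1.75, -1.5]
m = -1.625, p(m) = 0.9199 (+); new bracket [-1.625, -1.5]

[-1.625, -1.5]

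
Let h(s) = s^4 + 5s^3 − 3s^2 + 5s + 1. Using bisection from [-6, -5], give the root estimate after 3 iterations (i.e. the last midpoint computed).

m = -5.5, h(m) = -34.0625 (−); new bracket [-6, -5.5]
m = -5.75, h(m) = 15.644531 (+); new bracket [-5.75, -5.5]
m = -5.625, h(m) = -10.810303 (−); new bracket [-5.75, -5.625]

-5.625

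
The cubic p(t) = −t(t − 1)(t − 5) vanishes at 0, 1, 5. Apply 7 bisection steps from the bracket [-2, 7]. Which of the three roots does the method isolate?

5

t = 2.5 gives p = 9.375, positive; keep [2.5, 7]
t = 4.75 gives p = 4.453125, positive; keep [4.75, 7]
t = 5.875 gives p = -25.060547, negative; keep [4.75, 5.875]
t = 5.3125 gives p = -7.1594, negative; keep [4.75, 5.3125]
t = 5.03125 gives p = -0.6338, negative; keep [4.75, 5.03125]
t = 4.890625 gives p = 2.0811, positive; keep [4.890625, 5.03125]
t = 4.9609375 gives p = 0.7676, positive; keep [4.9609375, 5.03125]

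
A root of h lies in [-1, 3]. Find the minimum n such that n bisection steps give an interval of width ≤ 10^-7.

Width after n steps is 4/2^n. Need 2^n ≥ 4/10^-7 = 40000000.
2^25 = 33554432 < 40000000 ≤ 2^26 = 67108864, so n = 26.

26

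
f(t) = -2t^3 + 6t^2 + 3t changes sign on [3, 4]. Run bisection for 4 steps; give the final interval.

[3.375, 3.4375]

f(3.5) = -1.75 < 0, so the root lies in [3, 3.5]
f(3.25) = 4.46875 > 0, so the root lies in [3.25, 3.5]
f(3.375) = 1.582031 > 0, so the root lies in [3.375, 3.5]
f(3.4375) = -0.0269 < 0, so the root lies in [3.375, 3.4375]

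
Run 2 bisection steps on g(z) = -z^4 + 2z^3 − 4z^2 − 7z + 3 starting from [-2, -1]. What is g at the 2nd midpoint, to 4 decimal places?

-0.8477

g(-1.5) = -7.3125 < 0, so the root lies in [-1.5, -1]
g(-1.25) = -0.847656 < 0, so the root lies in [-1.25, -1]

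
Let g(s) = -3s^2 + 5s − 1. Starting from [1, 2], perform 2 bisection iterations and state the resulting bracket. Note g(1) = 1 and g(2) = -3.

[1.25, 1.5]

midpoint 1.5: g = -0.25 < 0 → [1, 1.5]
midpoint 1.25: g = 0.5625 > 0 → [1.25, 1.5]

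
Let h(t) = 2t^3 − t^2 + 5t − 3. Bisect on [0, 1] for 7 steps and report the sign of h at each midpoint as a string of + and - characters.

m = 0.5, h(m) = -0.5 (−); new bracket [0.5, 1]
m = 0.75, h(m) = 1.03125 (+); new bracket [0.5, 0.75]
m = 0.625, h(m) = 0.222656 (+); new bracket [0.5, 0.625]
m = 0.5625, h(m) = -0.1479 (−); new bracket [0.5625, 0.625]
m = 0.59375, h(m) = 0.0349 (+); new bracket [0.5625, 0.59375]
m = 0.578125, h(m) = -0.0572 (−); new bracket [0.578125, 0.59375]
m = 0.5859375, h(m) = -0.0113 (−); new bracket [0.5859375, 0.59375]

-++-+--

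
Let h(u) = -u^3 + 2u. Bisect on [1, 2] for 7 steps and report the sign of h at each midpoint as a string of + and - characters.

h(1.5) = -0.375 < 0, so the root lies in [1, 1.5]
h(1.25) = 0.546875 > 0, so the root lies in [1.25, 1.5]
h(1.375) = 0.150391 > 0, so the root lies in [1.375, 1.5]
h(1.4375) = -0.0955 < 0, so the root lies in [1.375, 1.4375]
h(1.40625) = 0.0316 > 0, so the root lies in [1.40625, 1.4375]
h(1.421875) = -0.0309 < 0, so the root lies in [1.40625, 1.421875]
h(1.4140625) = 0.0006 > 0, so the root lies in [1.4140625, 1.421875]

-++-+-+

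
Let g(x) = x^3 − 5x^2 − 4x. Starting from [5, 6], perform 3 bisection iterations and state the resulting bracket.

[5.625, 5.75]

g(5.5) = -6.875 < 0, so the root lies in [5.5, 6]
g(5.75) = 1.796875 > 0, so the root lies in [5.5, 5.75]
g(5.625) = -2.724609 < 0, so the root lies in [5.625, 5.75]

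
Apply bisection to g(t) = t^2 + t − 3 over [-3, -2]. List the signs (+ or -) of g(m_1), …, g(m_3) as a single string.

midpoint -2.5: g = 0.75 > 0 → [-2.5, -2]
midpoint -2.25: g = -0.1875 < 0 → [-2.5, -2.25]
midpoint -2.375: g = 0.265625 > 0 → [-2.375, -2.25]

+-+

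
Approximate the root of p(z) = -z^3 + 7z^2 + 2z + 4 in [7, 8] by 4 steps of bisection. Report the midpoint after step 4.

z = 7.5 gives p = -9.125, negative; keep [7, 7.5]
z = 7.25 gives p = 5.359375, positive; keep [7.25, 7.5]
z = 7.375 gives p = -1.646484, negative; keep [7.25, 7.375]
z = 7.3125 gives p = 1.9148, positive; keep [7.3125, 7.375]

7.3125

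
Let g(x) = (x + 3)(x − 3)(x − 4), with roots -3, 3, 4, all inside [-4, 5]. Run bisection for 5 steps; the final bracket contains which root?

m = 0.5, g(m) = 30.625 (+); new bracket [-4, 0.5]
m = -1.75, g(m) = 34.140625 (+); new bracket [-4, -1.75]
m = -2.875, g(m) = 5.048828 (+); new bracket [-4, -2.875]
m = -3.4375, g(m) = -20.947 (−); new bracket [-3.4375, -2.875]
m = -3.15625, g(m) = -6.8837 (−); new bracket [-3.15625, -2.875]

-3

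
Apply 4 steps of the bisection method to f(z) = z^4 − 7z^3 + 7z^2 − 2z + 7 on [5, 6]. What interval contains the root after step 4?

z = 5.5 gives f = -41.8125, negative; keep [5.5, 6]
z = 5.75 gives f = -10.699219, negative; keep [5.75, 6]
z = 5.875 gives f = 8.732666, positive; keep [5.75, 5.875]
z = 5.8125 gives f = -1.3257, negative; keep [5.8125, 5.875]

[5.8125, 5.875]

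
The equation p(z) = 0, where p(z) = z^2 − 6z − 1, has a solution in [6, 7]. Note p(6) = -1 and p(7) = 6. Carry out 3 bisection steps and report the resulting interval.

p(6.5) = 2.25 > 0, so the root lies in [6, 6.5]
p(6.25) = 0.5625 > 0, so the root lies in [6, 6.25]
p(6.125) = -0.234375 < 0, so the root lies in [6.125, 6.25]

[6.125, 6.25]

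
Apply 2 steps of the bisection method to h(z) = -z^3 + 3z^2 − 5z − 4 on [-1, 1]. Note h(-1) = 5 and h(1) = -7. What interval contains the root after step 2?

h(0) = -4 < 0, so the root lies in [-1, 0]
h(-0.5) = -0.625 < 0, so the root lies in [-1, -0.5]

[-1, -0.5]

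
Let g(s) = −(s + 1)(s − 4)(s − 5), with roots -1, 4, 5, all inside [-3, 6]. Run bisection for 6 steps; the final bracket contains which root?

s = 1.5 gives g = -21.875, negative; keep [-3, 1.5]
s = -0.75 gives g = -6.828125, negative; keep [-3, -0.75]
s = -1.875 gives g = 35.341797, positive; keep [-1.875, -0.75]
s = -1.3125 gives g = 10.4797, positive; keep [-1.3125, -0.75]
s = -1.03125 gives g = 0.9483, positive; keep [-1.03125, -0.75]
s = -0.890625 gives g = -3.151, negative; keep [-1.03125, -0.890625]

-1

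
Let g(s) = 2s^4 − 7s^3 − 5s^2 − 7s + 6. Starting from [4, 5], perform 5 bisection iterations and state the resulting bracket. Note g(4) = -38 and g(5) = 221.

s = 4.5 gives g = 55.5, positive; keep [4, 4.5]
s = 4.25 gives g = 1.085938, positive; keep [4, 4.25]
s = 4.125 gives g = -20.216309, negative; keep [4.125, 4.25]
s = 4.1875 gives g = -10.0241, negative; keep [4.1875, 4.25]
s = 4.21875 gives g = -4.5863, negative; keep [4.21875, 4.25]

[4.21875, 4.25]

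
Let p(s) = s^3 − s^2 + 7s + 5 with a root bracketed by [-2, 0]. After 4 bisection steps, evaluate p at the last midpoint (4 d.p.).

m = -1, p(m) = -4 (−); new bracket [-1, 0]
m = -0.5, p(m) = 1.125 (+); new bracket [-1, -0.5]
m = -0.75, p(m) = -1.234375 (−); new bracket [-0.75, -0.5]
m = -0.625, p(m) = -0.0098 (−); new bracket [-0.625, -0.5]

-0.0098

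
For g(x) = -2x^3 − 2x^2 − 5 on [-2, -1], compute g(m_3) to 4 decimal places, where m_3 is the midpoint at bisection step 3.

1.1523

midpoint -1.5: g = -2.75 < 0 → [-2, -1.5]
midpoint -1.75: g = -0.40625 < 0 → [-2, -1.75]
midpoint -1.875: g = 1.152344 > 0 → [-1.875, -1.75]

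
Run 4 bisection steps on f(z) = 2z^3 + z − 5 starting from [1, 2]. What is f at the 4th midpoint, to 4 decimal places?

-0.4634

m = 1.5, f(m) = 3.25 (+); new bracket [1, 1.5]
m = 1.25, f(m) = 0.15625 (+); new bracket [1, 1.25]
m = 1.125, f(m) = -1.027344 (−); new bracket [1.125, 1.25]
m = 1.1875, f(m) = -0.4634 (−); new bracket [1.1875, 1.25]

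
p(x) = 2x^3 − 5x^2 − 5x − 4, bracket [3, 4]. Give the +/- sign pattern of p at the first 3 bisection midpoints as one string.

x = 3.5 gives p = 3, positive; keep [3, 3.5]
x = 3.25 gives p = -4.40625, negative; keep [3.25, 3.5]
x = 3.375 gives p = -0.941406, negative; keep [3.375, 3.5]

+--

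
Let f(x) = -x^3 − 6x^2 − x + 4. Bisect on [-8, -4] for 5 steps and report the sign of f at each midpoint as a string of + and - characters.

m = -6, f(m) = 10 (+); new bracket [-6, -4]
m = -5, f(m) = -16 (−); new bracket [-6, -5]
m = -5.5, f(m) = -5.625 (−); new bracket [-6, -5.5]
m = -5.75, f(m) = 1.4844 (+); new bracket [-5.75, -5.5]
m = -5.625, f(m) = -2.2402 (−); new bracket [-5.75, -5.625]

+--+-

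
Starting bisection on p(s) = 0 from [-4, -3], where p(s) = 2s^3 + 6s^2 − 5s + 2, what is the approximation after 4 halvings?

m = -3.5, p(m) = 7.25 (+); new bracket [-4, -3.5]
m = -3.75, p(m) = -0.34375 (−); new bracket [-3.75, -3.5]
m = -3.625, p(m) = 3.699219 (+); new bracket [-3.75, -3.625]
m = -3.6875, p(m) = 1.7407 (+); new bracket [-3.75, -3.6875]

-3.6875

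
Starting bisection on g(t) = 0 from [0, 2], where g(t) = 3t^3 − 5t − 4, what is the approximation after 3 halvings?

1.75

midpoint 1: g = -6 < 0 → [1, 2]
midpoint 1.5: g = -1.375 < 0 → [1.5, 2]
midpoint 1.75: g = 3.328125 > 0 → [1.5, 1.75]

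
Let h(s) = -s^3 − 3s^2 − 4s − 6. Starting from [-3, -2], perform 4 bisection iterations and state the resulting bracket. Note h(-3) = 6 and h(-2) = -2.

[-2.4375, -2.375]

m = -2.5, h(m) = 0.875 (+); new bracket [-2.5, -2]
m = -2.25, h(m) = -0.796875 (−); new bracket [-2.5, -2.25]
m = -2.375, h(m) = -0.025391 (−); new bracket [-2.5, -2.375]
m = -2.4375, h(m) = 0.408 (+); new bracket [-2.4375, -2.375]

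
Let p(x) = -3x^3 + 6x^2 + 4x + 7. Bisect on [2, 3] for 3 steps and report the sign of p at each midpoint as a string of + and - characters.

x = 2.5 gives p = 7.625, positive; keep [2.5, 3]
x = 2.75 gives p = 0.984375, positive; keep [2.75, 3]
x = 2.875 gives p = -3.197266, negative; keep [2.75, 2.875]

++-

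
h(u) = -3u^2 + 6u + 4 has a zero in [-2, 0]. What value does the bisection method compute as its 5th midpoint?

h(-1) = -5 < 0, so the root lies in [-1, 0]
h(-0.5) = 0.25 > 0, so the root lies in [-1, -0.5]
h(-0.75) = -2.1875 < 0, so the root lies in [-0.75, -0.5]
h(-0.625) = -0.9219 < 0, so the root lies in [-0.625, -0.5]
h(-0.5625) = -0.3242 < 0, so the root lies in [-0.5625, -0.5]

-0.5625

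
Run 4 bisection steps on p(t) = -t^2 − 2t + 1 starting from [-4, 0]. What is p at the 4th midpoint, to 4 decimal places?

0.4375

midpoint -2: p = 1 > 0 → [-4, -2]
midpoint -3: p = -2 < 0 → [-3, -2]
midpoint -2.5: p = -0.25 < 0 → [-2.5, -2]
midpoint -2.25: p = 0.4375 > 0 → [-2.5, -2.25]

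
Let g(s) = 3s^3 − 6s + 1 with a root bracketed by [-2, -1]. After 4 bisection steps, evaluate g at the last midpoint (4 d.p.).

s = -1.5 gives g = -0.125, negative; keep [-1.5, -1]
s = -1.25 gives g = 2.640625, positive; keep [-1.5, -1.25]
s = -1.375 gives g = 1.451172, positive; keep [-1.5, -1.375]
s = -1.4375 gives g = 0.7136, positive; keep [-1.5, -1.4375]

0.7136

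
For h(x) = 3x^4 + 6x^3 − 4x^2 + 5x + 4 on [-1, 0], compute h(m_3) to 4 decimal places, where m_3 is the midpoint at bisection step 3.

m = -0.5, h(m) = -0.0625 (−); new bracket [-0.5, 0]
m = -0.25, h(m) = 2.417969 (+); new bracket [-0.5, -0.25]
m = -0.375, h(m) = 1.30542 (+); new bracket [-0.5, -0.375]

1.3054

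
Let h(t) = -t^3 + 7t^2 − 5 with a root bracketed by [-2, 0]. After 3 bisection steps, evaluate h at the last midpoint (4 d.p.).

-0.6406

t = -1 gives h = 3, positive; keep [-1, 0]
t = -0.5 gives h = -3.125, negative; keep [-1, -0.5]
t = -0.75 gives h = -0.640625, negative; keep [-1, -0.75]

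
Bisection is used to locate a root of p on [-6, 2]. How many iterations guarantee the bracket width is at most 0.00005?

18

Width after n steps is 8/2^n. Need 2^n ≥ 8/0.00005 = 160000.
2^17 = 131072 < 160000 ≤ 2^18 = 262144, so n = 18.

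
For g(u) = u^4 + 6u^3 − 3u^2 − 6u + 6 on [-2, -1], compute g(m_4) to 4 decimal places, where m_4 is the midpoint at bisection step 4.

0.8357

midpoint -1.5: g = -6.9375 < 0 → [-1.5, -1]
midpoint -1.25: g = -0.464844 < 0 → [-1.25, -1]
midpoint -1.125: g = 2.011963 > 0 → [-1.25, -1.125]
midpoint -1.1875: g = 0.8357 > 0 → [-1.25, -1.1875]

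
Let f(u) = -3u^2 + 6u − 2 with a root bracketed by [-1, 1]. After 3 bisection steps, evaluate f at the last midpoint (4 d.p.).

u = 0 gives f = -2, negative; keep [0, 1]
u = 0.5 gives f = 0.25, positive; keep [0, 0.5]
u = 0.25 gives f = -0.6875, negative; keep [0.25, 0.5]

-0.6875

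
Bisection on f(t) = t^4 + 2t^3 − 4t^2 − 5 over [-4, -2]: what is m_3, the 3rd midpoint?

-3.25

f(-3) = -14 < 0, so the root lies in [-4, -3]
f(-3.5) = 10.3125 > 0, so the root lies in [-3.5, -3]
f(-3.25) = -4.339844 < 0, so the root lies in [-3.5, -3.25]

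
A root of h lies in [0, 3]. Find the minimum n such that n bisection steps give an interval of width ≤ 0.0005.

Width after n steps is 3/2^n. Need 2^n ≥ 3/0.0005 = 6000.
2^12 = 4096 < 6000 ≤ 2^13 = 8192, so n = 13.

13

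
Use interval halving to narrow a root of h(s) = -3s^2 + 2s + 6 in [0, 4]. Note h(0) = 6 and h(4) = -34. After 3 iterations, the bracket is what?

m = 2, h(m) = -2 (−); new bracket [0, 2]
m = 1, h(m) = 5 (+); new bracket [1, 2]
m = 1.5, h(m) = 2.25 (+); new bracket [1.5, 2]

[1.5, 2]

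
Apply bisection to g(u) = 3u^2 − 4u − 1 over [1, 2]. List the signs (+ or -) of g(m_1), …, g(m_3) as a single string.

u = 1.5 gives g = -0.25, negative; keep [1.5, 2]
u = 1.75 gives g = 1.1875, positive; keep [1.5, 1.75]
u = 1.625 gives g = 0.421875, positive; keep [1.5, 1.625]

-++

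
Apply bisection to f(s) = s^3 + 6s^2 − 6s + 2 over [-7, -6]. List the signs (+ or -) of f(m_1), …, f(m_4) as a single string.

+++-

m = -6.5, f(m) = 19.875 (+); new bracket [-7, -6.5]
m = -6.75, f(m) = 8.328125 (+); new bracket [-7, -6.75]
m = -6.875, f(m) = 1.892578 (+); new bracket [-7, -6.875]
m = -6.9375, f(m) = -1.4958 (−); new bracket [-6.9375, -6.875]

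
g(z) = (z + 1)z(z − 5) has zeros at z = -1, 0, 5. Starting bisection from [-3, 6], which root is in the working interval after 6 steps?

5

m = 1.5, g(m) = -13.125 (−); new bracket [1.5, 6]
m = 3.75, g(m) = -22.265625 (−); new bracket [3.75, 6]
m = 4.875, g(m) = -3.580078 (−); new bracket [4.875, 6]
m = 5.4375, g(m) = 15.3142 (+); new bracket [4.875, 5.4375]
m = 5.15625, g(m) = 4.9599 (+); new bracket [4.875, 5.15625]
m = 5.015625, g(m) = 0.4714 (+); new bracket [4.875, 5.015625]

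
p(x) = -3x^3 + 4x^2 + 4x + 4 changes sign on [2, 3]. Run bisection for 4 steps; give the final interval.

[2.1875, 2.25]

p(2.5) = -7.875 < 0, so the root lies in [2, 2.5]
p(2.25) = -0.921875 < 0, so the root lies in [2, 2.25]
p(2.125) = 1.775391 > 0, so the root lies in [2.125, 2.25]
p(2.1875) = 0.488 > 0, so the root lies in [2.1875, 2.25]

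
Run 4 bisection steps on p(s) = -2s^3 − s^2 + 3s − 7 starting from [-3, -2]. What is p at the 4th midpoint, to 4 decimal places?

0.1060

p(-2.5) = 10.5 > 0, so the root lies in [-2.5, -2]
p(-2.25) = 3.96875 > 0, so the root lies in [-2.25, -2]
p(-2.125) = 1.300781 > 0, so the root lies in [-2.125, -2]
p(-2.0625) = 0.106 > 0, so the root lies in [-2.0625, -2]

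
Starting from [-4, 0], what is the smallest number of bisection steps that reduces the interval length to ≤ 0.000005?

20

Width after n steps is 4/2^n. Need 2^n ≥ 4/0.000005 = 800000.
2^19 = 524288 < 800000 ≤ 2^20 = 1048576, so n = 20.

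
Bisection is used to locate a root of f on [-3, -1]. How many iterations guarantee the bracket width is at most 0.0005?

Width after n steps is 2/2^n. Need 2^n ≥ 2/0.0005 = 4000.
2^11 = 2048 < 4000 ≤ 2^12 = 4096, so n = 12.

12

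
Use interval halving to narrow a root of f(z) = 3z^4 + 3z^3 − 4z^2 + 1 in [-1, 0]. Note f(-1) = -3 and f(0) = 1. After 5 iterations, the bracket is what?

[-0.46875, -0.4375]

midpoint -0.5: f = -0.1875 < 0 → [-0.5, 0]
midpoint -0.25: f = 0.714844 > 0 → [-0.5, -0.25]
midpoint -0.375: f = 0.338623 > 0 → [-0.5, -0.375]
midpoint -0.4375: f = 0.0931 > 0 → [-0.5, -0.4375]
midpoint -0.46875: f = -0.0431 < 0 → [-0.46875, -0.4375]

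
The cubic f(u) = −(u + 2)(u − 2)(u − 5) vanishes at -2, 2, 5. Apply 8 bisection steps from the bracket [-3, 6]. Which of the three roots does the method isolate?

-2

f(1.5) = -6.125 < 0, so the root lies in [-3, 1.5]
f(-0.75) = -19.765625 < 0, so the root lies in [-3, -0.75]
f(-1.875) = -3.330078 < 0, so the root lies in [-3, -1.875]
f(-2.4375) = 14.4392 > 0, so the root lies in [-2.4375, -1.875]
f(-2.15625) = 4.6474 > 0, so the root lies in [-2.15625, -1.875]
f(-2.015625) = 0.4402 > 0, so the root lies in [-2.015625, -1.875]
f(-1.9453125) = -1.4985 < 0, so the root lies in [-2.015625, -1.9453125]
f(-1.98046875) = -0.5427 < 0, so the root lies in [-2.015625, -1.98046875]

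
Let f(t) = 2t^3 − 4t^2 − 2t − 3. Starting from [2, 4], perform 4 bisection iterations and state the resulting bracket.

[2.5, 2.625]

t = 3 gives f = 9, positive; keep [2, 3]
t = 2.5 gives f = -1.75, negative; keep [2.5, 3]
t = 2.75 gives f = 2.84375, positive; keep [2.5, 2.75]
t = 2.625 gives f = 0.3633, positive; keep [2.5, 2.625]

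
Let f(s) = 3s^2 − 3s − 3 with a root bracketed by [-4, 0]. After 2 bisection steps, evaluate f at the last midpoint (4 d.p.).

midpoint -2: f = 15 > 0 → [-2, 0]
midpoint -1: f = 3 > 0 → [-1, 0]

3.0000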